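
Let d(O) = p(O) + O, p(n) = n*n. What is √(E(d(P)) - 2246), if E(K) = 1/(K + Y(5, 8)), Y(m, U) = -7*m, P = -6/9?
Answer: I*√225701147/317 ≈ 47.392*I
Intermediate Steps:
P = -⅔ (P = -6*⅑ = -⅔ ≈ -0.66667)
p(n) = n²
d(O) = O + O² (d(O) = O² + O = O + O²)
E(K) = 1/(-35 + K) (E(K) = 1/(K - 7*5) = 1/(K - 35) = 1/(-35 + K))
√(E(d(P)) - 2246) = √(1/(-35 - 2*(1 - ⅔)/3) - 2246) = √(1/(-35 - ⅔*⅓) - 2246) = √(1/(-35 - 2/9) - 2246) = √(1/(-317/9) - 2246) = √(-9/317 - 2246) = √(-711991/317) = I*√225701147/317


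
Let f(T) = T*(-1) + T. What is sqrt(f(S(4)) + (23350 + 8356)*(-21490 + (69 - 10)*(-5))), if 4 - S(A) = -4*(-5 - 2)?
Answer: I*sqrt(690715210) ≈ 26281.0*I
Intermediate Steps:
S(A) = -24 (S(A) = 4 - (-4)*(-5 - 2) = 4 - (-4)*(-7) = 4 - 1*28 = 4 - 28 = -24)
f(T) = 0 (f(T) = -T + T = 0)
sqrt(f(S(4)) + (23350 + 8356)*(-21490 + (69 - 10)*(-5))) = sqrt(0 + (23350 + 8356)*(-21490 + (69 - 10)*(-5))) = sqrt(0 + 31706*(-21490 + 59*(-5))) = sqrt(0 + 31706*(-21490 - 295)) = sqrt(0 + 31706*(-21785)) = sqrt(0 - 690715210) = sqrt(-690715210) = I*sqrt(690715210)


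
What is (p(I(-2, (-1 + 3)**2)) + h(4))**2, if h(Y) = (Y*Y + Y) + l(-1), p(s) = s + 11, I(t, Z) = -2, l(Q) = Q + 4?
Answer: 1024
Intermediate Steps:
l(Q) = 4 + Q
p(s) = 11 + s
h(Y) = 3 + Y + Y**2 (h(Y) = (Y*Y + Y) + (4 - 1) = (Y**2 + Y) + 3 = (Y + Y**2) + 3 = 3 + Y + Y**2)
(p(I(-2, (-1 + 3)**2)) + h(4))**2 = ((11 - 2) + (3 + 4 + 4**2))**2 = (9 + (3 + 4 + 16))**2 = (9 + 23)**2 = 32**2 = 1024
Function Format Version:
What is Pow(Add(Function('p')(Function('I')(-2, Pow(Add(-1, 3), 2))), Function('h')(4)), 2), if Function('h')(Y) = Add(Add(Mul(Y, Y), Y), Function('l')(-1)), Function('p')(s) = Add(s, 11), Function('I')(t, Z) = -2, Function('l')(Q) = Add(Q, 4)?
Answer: 1024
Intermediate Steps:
Function('l')(Q) = Add(4, Q)
Function('p')(s) = Add(11, s)
Function('h')(Y) = Add(3, Y, Pow(Y, 2)) (Function('h')(Y) = Add(Add(Mul(Y, Y), Y), Add(4, -1)) = Add(Add(Pow(Y, 2), Y), 3) = Add(Add(Y, Pow(Y, 2)), 3) = Add(3, Y, Pow(Y, 2)))
Pow(Add(Function('p')(Function('I')(-2, Pow(Add(-1, 3), 2))), Function('h')(4)), 2) = Pow(Add(Add(11, -2), Add(3, 4, Pow(4, 2))), 2) = Pow(Add(9, Add(3, 4, 16)), 2) = Pow(Add(9, 23), 2) = Pow(32, 2) = 1024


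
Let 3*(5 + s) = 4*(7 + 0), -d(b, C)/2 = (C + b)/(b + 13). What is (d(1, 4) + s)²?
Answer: 5776/441 ≈ 13.098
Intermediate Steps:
d(b, C) = -2*(C + b)/(13 + b) (d(b, C) = -2*(C + b)/(b + 13) = -2*(C + b)/(13 + b))
s = 13/3 (s = -5 + (4*(7 + 0))/3 = -5 + (4*7)/3 = -5 + (⅓)*28 = -5 + 28/3 = 13/3 ≈ 4.3333)
(d(1, 4) + s)² = (2*(-1*4 - 1*1)/(13 + 1) + 13/3)² = (2*(-4 - 1)/14 + 13/3)² = (2*(1/14)*(-5) + 13/3)² = (-5/7 + 13/3)² = (76/21)² = 5776/441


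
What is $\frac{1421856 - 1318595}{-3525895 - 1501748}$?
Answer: $- \frac{103261}{5027643} \approx -0.020539$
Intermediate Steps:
$\frac{1421856 - 1318595}{-3525895 - 1501748} = \frac{103261}{-5027643} = 103261 \left(- \frac{1}{5027643}\right) = - \frac{103261}{5027643}$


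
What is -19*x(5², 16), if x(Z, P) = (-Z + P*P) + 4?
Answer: -4465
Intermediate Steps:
x(Z, P) = 4 + P² - Z (x(Z, P) = (-Z + P²) + 4 = (P² - Z) + 4 = 4 + P² - Z)
-19*x(5², 16) = -19*(4 + 16² - 1*5²) = -19*(4 + 256 - 1*25) = -19*(4 + 256 - 25) = -19*235 = -4465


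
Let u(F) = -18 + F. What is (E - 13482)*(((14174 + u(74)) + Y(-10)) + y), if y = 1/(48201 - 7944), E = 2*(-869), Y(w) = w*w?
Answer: -8780156383420/40257 ≈ -2.1810e+8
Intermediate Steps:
Y(w) = w**2
E = -1738
y = 1/40257 ≈ 2.4840e-5
(E - 13482)*(((14174 + u(74)) + Y(-10)) + y) = (-1738 - 13482)*(((14174 + (-18 + 74)) + (-10)**2) + 1/40257) = -15220*(((14174 + 56) + 100) + 1/40257) = -15220*((14230 + 100) + 1/40257) = -15220*(14330 + 1/40257) = -15220*576882811/40257 = -8780156383420/40257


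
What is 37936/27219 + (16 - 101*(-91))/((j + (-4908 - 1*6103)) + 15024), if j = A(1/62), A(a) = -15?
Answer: 402273461/108821562 ≈ 3.6966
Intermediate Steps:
j = -15
37936/27219 + (16 - 101*(-91))/((j + (-4908 - 1*6103)) + 15024) = 37936/27219 + (16 - 101*(-91))/((-15 + (-4908 - 1*6103)) + 15024) = 37936*(1/27219) + (16 + 9191)/((-15 + (-4908 - 6103)) + 15024) = 37936/27219 + 9207/((-15 - 11011) + 15024) = 37936/27219 + 9207/(-11026 + 15024) = 37936/27219 + 9207/3998 = 402273461/108821562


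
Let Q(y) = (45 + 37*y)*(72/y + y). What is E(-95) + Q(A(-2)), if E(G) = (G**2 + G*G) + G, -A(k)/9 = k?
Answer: 33597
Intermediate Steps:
A(k) = -9*k
E(G) = G + 2*G**2 (E(G) = (G**2 + G**2) + G = 2*G**2 + G = G + 2*G**2)
Q(y) = (45 + 37*y)*(y + 72/y)
E(-95) + Q(A(-2)) = -95*(1 + 2*(-95)) + (2664 + 37*(-9*(-2))**2 + 45*(-9*(-2)) + 3240/((-9*(-2)))) = -95*(1 - 190) + (2664 + 37*18**2 + 45*18 + 3240/18) = -95*(-189) + (2664 + 37*324 + 810 + 3240*(1/18)) = 17955 + (2664 + 11988 + 810 + 180) = 17955 + 15642 = 33597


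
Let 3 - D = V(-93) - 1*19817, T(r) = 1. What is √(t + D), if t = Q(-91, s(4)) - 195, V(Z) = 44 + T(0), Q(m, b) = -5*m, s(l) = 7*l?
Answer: √20035 ≈ 141.54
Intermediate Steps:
V(Z) = 45 (V(Z) = 44 + 1 = 45)
t = 260 (t = -5*(-91) - 195 = 455 - 195 = 260)
D = 19775 (D = 3 - (45 - 1*19817) = 3 - (45 - 19817) = 3 - 1*(-19772) = 3 + 19772 = 19775)
√(t + D) = √(260 + 19775) = √20035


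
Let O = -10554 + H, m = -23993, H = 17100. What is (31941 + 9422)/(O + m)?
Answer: -41363/17447 ≈ -2.3708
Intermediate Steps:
O = 6546 (O = -10554 + 17100 = 6546)
(31941 + 9422)/(O + m) = (31941 + 9422)/(6546 - 23993) = 41363/(-17447) = 41363*(-1/17447) = -41363/17447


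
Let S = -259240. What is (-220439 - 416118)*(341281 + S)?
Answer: -52223772837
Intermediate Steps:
(-220439 - 416118)*(341281 + S) = (-220439 - 416118)*(341281 - 259240) = -636557*82041 = -52223772837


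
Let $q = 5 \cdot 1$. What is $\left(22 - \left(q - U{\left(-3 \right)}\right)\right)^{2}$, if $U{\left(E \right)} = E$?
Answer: $196$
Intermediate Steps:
$q = 5$
$\left(22 - \left(q - U{\left(-3 \right)}\right)\right)^{2} = \left(22 - 8\right)^{2} = 14^{2} = 196$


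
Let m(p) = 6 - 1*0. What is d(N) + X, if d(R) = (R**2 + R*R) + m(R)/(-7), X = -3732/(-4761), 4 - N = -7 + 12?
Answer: 21404/11109 ≈ 1.9267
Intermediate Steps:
m(p) = 6 (m(p) = 6 + 0 = 6)
N = -1 (N = 4 - (-7 + 12) = 4 - 1*5 = 4 - 5 = -1)
X = 1244/1587 (X = -3732*(-1/4761) = 1244/1587 ≈ 0.78387)
d(R) = -6/7 + 2*R**2 (d(R) = (R**2 + R*R) + 6/(-7) = (R**2 + R**2) + 6*(-1/7) = 2*R**2 - 6/7 = -6/7 + 2*R**2)
d(N) + X = (-6/7 + 2*(-1)**2) + 1244/1587 = (-6/7 + 2*1) + 1244/1587 = (-6/7 + 2) + 1244/1587 = 8/7 + 1244/1587 = 21404/11109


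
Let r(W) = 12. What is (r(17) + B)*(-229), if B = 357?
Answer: -84501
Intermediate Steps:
(r(17) + B)*(-229) = (12 + 357)*(-229) = 369*(-229) = -84501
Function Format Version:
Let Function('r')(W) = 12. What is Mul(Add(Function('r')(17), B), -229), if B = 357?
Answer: -84501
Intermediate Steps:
Mul(Add(Function('r')(17), B), -229) = Mul(Add(12, 357), -229) = Mul(369, -229) = -84501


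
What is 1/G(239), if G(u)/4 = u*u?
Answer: 1/228484 ≈ 4.3767e-6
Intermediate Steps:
G(u) = 4*u² (G(u) = 4*(u*u) = 4*u²)
1/G(239) = 1/(4*239²) = 1/(4*57121) = 1/228484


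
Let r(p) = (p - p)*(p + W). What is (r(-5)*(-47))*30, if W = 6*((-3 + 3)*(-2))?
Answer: 0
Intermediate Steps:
W = 0 (W = 6*(0*(-2)) = 6*0 = 0)
r(p) = 0 (r(p) = (p - p)*(p + 0) = 0*p = 0)
(r(-5)*(-47))*30 = (0*(-47))*30 = 0*30 = 0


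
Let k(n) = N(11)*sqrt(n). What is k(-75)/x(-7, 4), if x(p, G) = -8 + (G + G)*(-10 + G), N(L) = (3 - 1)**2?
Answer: -5*I*sqrt(3)/14 ≈ -0.61859*I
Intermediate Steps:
N(L) = 4 (N(L) = 2**2 = 4)
x(p, G) = -8 + 2*G*(-10 + G) (x(p, G) = -8 + (2*G)*(-10 + G) = -8 + 2*G*(-10 + G))
k(n) = 4*sqrt(n)
k(-75)/x(-7, 4) = (4*sqrt(-75))/(-8 - 20*4 + 2*4**2) = (4*(5*I*sqrt(3)))/(-8 - 80 + 2*16) = (20*I*sqrt(3))/(-8 - 80 + 32) = (20*I*sqrt(3))/(-56) = (20*I*sqrt(3))*(-1/56) = -5*I*sqrt(3)/14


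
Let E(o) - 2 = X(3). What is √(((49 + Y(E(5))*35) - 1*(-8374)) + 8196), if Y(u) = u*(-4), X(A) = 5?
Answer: √15639 ≈ 125.06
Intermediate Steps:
E(o) = 7 (E(o) = 2 + 5 = 7)
Y(u) = -4*u
√(((49 + Y(E(5))*35) - 1*(-8374)) + 8196) = √(((49 - 4*7*35) - 1*(-8374)) + 8196) = √(((49 - 28*35) + 8374) + 8196) = √(((49 - 980) + 8374) + 8196) = √((-931 + 8374) + 8196) = √(7443 + 8196) = √15639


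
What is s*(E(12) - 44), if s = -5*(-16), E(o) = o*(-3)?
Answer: -6400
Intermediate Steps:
E(o) = -3*o
s = 80
s*(E(12) - 44) = 80*(-3*12 - 44) = 80*(-36 - 44) = 80*(-80) = -6400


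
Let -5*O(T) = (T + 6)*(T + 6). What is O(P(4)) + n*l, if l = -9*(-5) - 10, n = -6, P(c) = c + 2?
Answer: -1194/5 ≈ -238.80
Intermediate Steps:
P(c) = 2 + c
O(T) = -(6 + T)**2/5 (O(T) = -(T + 6)*(T + 6)/5 = -(6 + T)*(6 + T)/5 = -(6 + T)**2/5)
l = 35 (l = 45 - 10 = 35)
O(P(4)) + n*l = -(6 + (2 + 4))**2/5 - 6*35 = -(6 + 6)**2/5 - 210 = -1/5*12**2 - 210 = -1/5*144 - 210 = -144/5 - 210 = -1194/5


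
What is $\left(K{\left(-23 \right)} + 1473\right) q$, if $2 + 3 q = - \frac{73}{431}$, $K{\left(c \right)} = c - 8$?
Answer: $- \frac{1348270}{1293} \approx -1042.7$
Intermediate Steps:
$K{\left(c \right)} = -8 + c$ ($K{\left(c \right)} = c - 8 = -8 + c$)
$q = - \frac{935}{1293}$ ($q = - \frac{2}{3} + \frac{\left(-73\right) \frac{1}{431}}{3} = - \frac{2}{3} + \frac{1}{3} \left(- \frac{73}{431}\right) = - \frac{2}{3} - \frac{73}{1293} = - \frac{935}{1293} \approx -0.72312$)
$\left(K{\left(-23 \right)} + 1473\right) q = \left(\left(-8 - 23\right) + 1473\right) \left(- \frac{935}{1293}\right) = \left(-31 + 1473\right) \left(- \frac{935}{1293}\right) = 1442 \left(- \frac{935}{1293}\right) = - \frac{1348270}{1293}$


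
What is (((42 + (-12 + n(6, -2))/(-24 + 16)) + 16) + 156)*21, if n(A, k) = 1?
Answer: 36183/8 ≈ 4522.9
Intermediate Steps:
(((42 + (-12 + n(6, -2))/(-24 + 16)) + 16) + 156)*21 = (((42 + (-12 + 1)/(-24 + 16)) + 16) + 156)*21 = (((42 - 11/(-8)) + 16) + 156)*21 = (((42 - 11*(-⅛)) + 16) + 156)*21 = (((42 + 11/8) + 16) + 156)*21 = ((347/8 + 16) + 156)*21 = (475/8 + 156)*21 = (1723/8)*21 = 36183/8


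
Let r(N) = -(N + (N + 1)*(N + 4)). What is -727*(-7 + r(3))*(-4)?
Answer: -110504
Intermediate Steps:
r(N) = -N - (1 + N)*(4 + N) (r(N) = -(N + (1 + N)*(4 + N)) = -N - (1 + N)*(4 + N))
-727*(-7 + r(3))*(-4) = -727*(-7 + (-4 - 1*3**2 - 6*3))*(-4) = -727*(-7 + (-4 - 1*9 - 18))*(-4) = -727*(-7 + (-4 - 9 - 18))*(-4) = -727*(-7 - 31)*(-4) = -(-27626)*(-4) = -727*152 = -110504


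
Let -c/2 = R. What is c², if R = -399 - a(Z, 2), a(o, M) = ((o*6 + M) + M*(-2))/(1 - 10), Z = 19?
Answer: 48413764/81 ≈ 5.9770e+5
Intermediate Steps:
a(o, M) = -2*o/3 + M/9 (a(o, M) = ((6*o + M) - 2*M)/(-9) = ((M + 6*o) - 2*M)*(-⅑) = (-M + 6*o)*(-⅑) = -2*o/3 + M/9)
R = -3479/9 (R = -399 - (-⅔*19 + (⅑)*2) = -399 - (-38/3 + 2/9) = -399 - 1*(-112/9) = -399 + 112/9 = -3479/9 ≈ -386.56)
c = 6958/9 (c = -2*(-3479/9) = 6958/9 ≈ 773.11)
c² = (6958/9)² = 48413764/81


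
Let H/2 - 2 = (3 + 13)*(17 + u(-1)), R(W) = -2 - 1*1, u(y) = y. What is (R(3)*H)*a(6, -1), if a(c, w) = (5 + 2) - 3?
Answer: -6192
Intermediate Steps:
R(W) = -3 (R(W) = -2 - 1 = -3)
H = 516 (H = 4 + 2*((3 + 13)*(17 - 1)) = 4 + 2*(16*16) = 4 + 2*256 = 4 + 512 = 516)
a(c, w) = 4 (a(c, w) = 7 - 3 = 4)
(R(3)*H)*a(6, -1) = -3*516*4 = -1548*4 = -6192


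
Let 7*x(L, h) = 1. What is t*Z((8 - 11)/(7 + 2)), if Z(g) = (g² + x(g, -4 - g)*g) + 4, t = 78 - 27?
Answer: 4352/21 ≈ 207.24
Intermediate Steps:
x(L, h) = ⅐ (x(L, h) = (⅐)*1 = ⅐)
t = 51
Z(g) = 4 + g² + g/7 (Z(g) = (g² + g/7) + 4 = 4 + g² + g/7)
t*Z((8 - 11)/(7 + 2)) = 51*(4 + ((8 - 11)/(7 + 2))² + ((8 - 11)/(7 + 2))/7) = 51*(4 + (-3/9)² + (-3/9)/7) = 51*(4 + (-3*⅑)² + (-3*⅑)/7) = 51*(4 + (-⅓)² + (⅐)*(-⅓)) = 51*(4 + ⅑ - 1/21) = 51*(256/63) = 4352/21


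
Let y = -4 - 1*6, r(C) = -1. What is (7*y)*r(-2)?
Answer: 70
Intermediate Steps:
y = -10 (y = -4 - 6 = -10)
(7*y)*r(-2) = (7*(-10))*(-1) = -70*(-1) = 70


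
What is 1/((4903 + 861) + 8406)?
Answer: 1/14170 ≈ 7.0572e-5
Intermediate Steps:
1/((4903 + 861) + 8406) = 1/(5764 + 8406) = 1/14170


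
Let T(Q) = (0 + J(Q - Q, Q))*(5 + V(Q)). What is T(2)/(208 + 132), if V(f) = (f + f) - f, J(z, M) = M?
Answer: 7/170 ≈ 0.041176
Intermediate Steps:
V(f) = f (V(f) = 2*f - f = f)
T(Q) = Q*(5 + Q) (T(Q) = (0 + Q)*(5 + Q) = Q*(5 + Q))
T(2)/(208 + 132) = (2*(5 + 2))/(208 + 132) = (2*7)/340 = (1/340)*14 = 7/170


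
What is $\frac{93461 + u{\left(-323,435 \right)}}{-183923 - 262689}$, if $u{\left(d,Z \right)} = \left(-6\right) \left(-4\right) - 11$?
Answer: $- \frac{46737}{223306} \approx -0.2093$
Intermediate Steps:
$u{\left(d,Z \right)} = 13$ ($u{\left(d,Z \right)} = 24 - 11 = 13$)
$\frac{93461 + u{\left(-323,435 \right)}}{-183923 - 262689} = \frac{93461 + 13}{-183923 - 262689} = \frac{93474}{-446612} = 93474 \left(- \frac{1}{446612}\right) = - \frac{46737}{223306}$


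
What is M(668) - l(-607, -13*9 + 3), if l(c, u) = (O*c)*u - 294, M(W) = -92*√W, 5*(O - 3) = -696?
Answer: 47125308/5 - 184*√167 ≈ 9.4227e+6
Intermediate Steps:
O = -681/5 (O = 3 + (⅕)*(-696) = 3 - 696/5 = -681/5 ≈ -136.20)
l(c, u) = -294 - 681*c*u/5 (l(c, u) = (-681*c/5)*u - 294 = -681*c*u/5 - 294 = -294 - 681*c*u/5)
M(668) - l(-607, -13*9 + 3) = -184*√167 - (-294 - 681/5*(-607)*(-13*9 + 3)) = -184*√167 - (-294 - 681/5*(-607)*(-117 + 3)) = -184*√167 - (-294 - 681/5*(-607)*(-114)) = -184*√167 - (-294 - 47123838/5) = -184*√167 - 1*(-47125308/5) = -184*√167 + 47125308/5 = 47125308/5 - 184*√167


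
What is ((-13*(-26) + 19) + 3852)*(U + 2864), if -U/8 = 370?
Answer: -404064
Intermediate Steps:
U = -2960 (U = -8*370 = -2960)
((-13*(-26) + 19) + 3852)*(U + 2864) = ((-13*(-26) + 19) + 3852)*(-2960 + 2864) = ((338 + 19) + 3852)*(-96) = (357 + 3852)*(-96) = 4209*(-96) = -404064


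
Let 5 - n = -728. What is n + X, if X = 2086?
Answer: 2819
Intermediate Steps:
n = 733 (n = 5 - 1*(-728) = 5 + 728 = 733)
n + X = 733 + 2086 = 2819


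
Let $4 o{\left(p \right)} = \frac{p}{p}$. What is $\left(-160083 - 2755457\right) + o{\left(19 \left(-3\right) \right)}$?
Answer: $- \frac{11662159}{4} \approx -2.9155 \cdot 10^{6}$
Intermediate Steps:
$o{\left(p \right)} = \frac{1}{4}$ ($o{\left(p \right)} = \frac{p \frac{1}{p}}{4} = \frac{1}{4} \cdot 1 = \frac{1}{4}$)
$\left(-160083 - 2755457\right) + o{\left(19 \left(-3\right) \right)} = \left(-160083 - 2755457\right) + \frac{1}{4} = -2915540 + \frac{1}{4} = - \frac{11662159}{4}$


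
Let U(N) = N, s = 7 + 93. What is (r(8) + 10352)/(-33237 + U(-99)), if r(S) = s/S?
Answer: -20729/66672 ≈ -0.31091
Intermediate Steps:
s = 100
r(S) = 100/S
(r(8) + 10352)/(-33237 + U(-99)) = (100/8 + 10352)/(-33237 - 99) = (100*(⅛) + 10352)/(-33336) = (25/2 + 10352)*(-1/33336) = (20729/2)*(-1/33336) = -20729/66672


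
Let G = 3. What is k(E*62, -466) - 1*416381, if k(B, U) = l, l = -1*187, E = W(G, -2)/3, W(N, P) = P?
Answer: -416568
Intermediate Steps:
E = -⅔ (E = -2/3 = -2*⅓ = -⅔ ≈ -0.66667)
l = -187
k(B, U) = -187
k(E*62, -466) - 1*416381 = -187 - 1*416381 = -187 - 416381 = -416568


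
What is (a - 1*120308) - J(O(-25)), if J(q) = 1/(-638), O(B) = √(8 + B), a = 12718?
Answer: -68642419/638 ≈ -1.0759e+5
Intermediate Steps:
J(q) = -1/638
(a - 1*120308) - J(O(-25)) = (12718 - 1*120308) - 1*(-1/638) = (12718 - 120308) + 1/638 = -107590 + 1/638 = -68642419/638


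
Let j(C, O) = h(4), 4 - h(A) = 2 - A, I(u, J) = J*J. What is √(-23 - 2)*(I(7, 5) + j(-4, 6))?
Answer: 155*I ≈ 155.0*I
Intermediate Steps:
I(u, J) = J²
h(A) = 2 + A (h(A) = 4 - (2 - A) = 4 + (-2 + A) = 2 + A)
j(C, O) = 6 (j(C, O) = 2 + 4 = 6)
√(-23 - 2)*(I(7, 5) + j(-4, 6)) = √(-23 - 2)*(5² + 6) = √(-25)*(25 + 6) = (5*I)*31 = 155*I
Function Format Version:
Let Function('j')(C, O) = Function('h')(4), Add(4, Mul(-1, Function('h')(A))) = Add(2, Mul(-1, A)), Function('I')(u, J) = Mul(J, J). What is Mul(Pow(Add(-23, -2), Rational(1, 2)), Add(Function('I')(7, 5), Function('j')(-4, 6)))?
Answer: Mul(155, I) ≈ Mul(155.00, I)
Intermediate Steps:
Function('I')(u, J) = Pow(J, 2)
Function('h')(A) = Add(2, A) (Function('h')(A) = Add(4, Mul(-1, Add(2, Mul(-1, A)))) = Add(4, Add(-2, A)) = Add(2, A))
Function('j')(C, O) = 6 (Function('j')(C, O) = Add(2, 4) = 6)
Mul(Pow(Add(-23, -2), Rational(1, 2)), Add(Function('I')(7, 5), Function('j')(-4, 6))) = Mul(Pow(Add(-23, -2), Rational(1, 2)), Add(Pow(5, 2), 6)) = Mul(Pow(-25, Rational(1, 2)), Add(25, 6)) = Mul(Mul(5, I), 31) = Mul(155, I)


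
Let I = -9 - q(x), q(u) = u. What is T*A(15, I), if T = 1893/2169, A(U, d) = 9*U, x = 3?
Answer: 28395/241 ≈ 117.82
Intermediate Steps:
I = -12 (I = -9 - 1*3 = -9 - 3 = -12)
T = 631/723 (T = 1893*(1/2169) = 631/723 ≈ 0.87275)
T*A(15, I) = 631*(9*15)/723 = (631/723)*135 = 28395/241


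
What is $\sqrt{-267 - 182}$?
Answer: $i \sqrt{449} \approx 21.19 i$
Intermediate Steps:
$\sqrt{-267 - 182} = \sqrt{-449} = i \sqrt{449}$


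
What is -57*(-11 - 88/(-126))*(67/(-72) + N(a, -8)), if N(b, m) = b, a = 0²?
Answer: -826177/1512 ≈ -546.41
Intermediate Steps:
a = 0
-57*(-11 - 88/(-126))*(67/(-72) + N(a, -8)) = -57*(-11 - 88/(-126))*(67/(-72) + 0) = -57*(-11 - 88*(-1/126))*(67*(-1/72) + 0) = -57*(-11 + 44/63)*(-67/72 + 0) = -(-12331)*(-67)/(21*72) = -57*43483/4536 = -826177/1512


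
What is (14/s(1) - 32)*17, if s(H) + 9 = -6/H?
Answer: -8398/15 ≈ -559.87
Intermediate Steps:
s(H) = -9 - 6/H
(14/s(1) - 32)*17 = (14/(-9 - 6/1) - 32)*17 = (14/(-9 - 6*1) - 32)*17 = (14/(-9 - 6) - 32)*17 = (14/(-15) - 32)*17 = (14*(-1/15) - 32)*17 = (-14/15 - 32)*17 = -494/15*17 = -8398/15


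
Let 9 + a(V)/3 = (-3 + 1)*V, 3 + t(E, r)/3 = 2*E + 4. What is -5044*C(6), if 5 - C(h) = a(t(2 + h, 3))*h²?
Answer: -60492692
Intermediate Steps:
t(E, r) = 3 + 6*E (t(E, r) = -9 + 3*(2*E + 4) = -9 + 3*(4 + 2*E) = -9 + (12 + 6*E) = 3 + 6*E)
a(V) = -27 - 6*V (a(V) = -27 + 3*((-3 + 1)*V) = -27 + 3*(-2*V) = -27 - 6*V)
C(h) = 5 - h²*(-117 - 36*h) (C(h) = 5 - (-27 - 6*(3 + 6*(2 + h)))*h² = 5 - (-27 - 6*(3 + (12 + 6*h)))*h² = 5 - (-27 - 6*(15 + 6*h))*h² = 5 - (-27 + (-90 - 36*h))*h² = 5 - (-117 - 36*h)*h² = 5 - h²*(-117 - 36*h))
-5044*C(6) = -5044*(5 + 6²*(117 + 36*6)) = -5044*(5 + 36*(117 + 216)) = -5044*(5 + 36*333) = -5044*(5 + 11988) = -5044*11993 = -60492692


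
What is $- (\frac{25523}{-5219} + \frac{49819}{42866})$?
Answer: $\frac{834063557}{223717654} \approx 3.7282$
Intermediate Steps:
$- (\frac{25523}{-5219} + \frac{49819}{42866}) = - (25523 \left(- \frac{1}{5219}\right) + 49819 \cdot \frac{1}{42866}) = - (- \frac{25523}{5219} + \frac{49819}{42866}) = \left(-1\right) \left(- \frac{834063557}{223717654}\right) = \frac{834063557}{223717654}$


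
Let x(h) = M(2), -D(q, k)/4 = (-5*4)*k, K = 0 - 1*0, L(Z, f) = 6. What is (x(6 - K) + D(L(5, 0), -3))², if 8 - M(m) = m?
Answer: 54756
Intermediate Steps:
K = 0 (K = 0 + 0 = 0)
D(q, k) = 80*k (D(q, k) = -4*(-5*4)*k = -(-80)*k = 80*k)
M(m) = 8 - m
x(h) = 6 (x(h) = 8 - 1*2 = 8 - 2 = 6)
(x(6 - K) + D(L(5, 0), -3))² = (6 + 80*(-3))² = (6 - 240)² = (-234)² = 54756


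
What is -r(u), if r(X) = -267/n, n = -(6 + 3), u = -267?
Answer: -89/3 ≈ -29.667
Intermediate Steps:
n = -9 (n = -1*9 = -9)
r(X) = 89/3 (r(X) = -267/(-9) = -267*(-1/9) = 89/3)
-r(u) = -1*89/3 = -89/3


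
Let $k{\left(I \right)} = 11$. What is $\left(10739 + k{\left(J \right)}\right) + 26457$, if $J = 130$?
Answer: $37207$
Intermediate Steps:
$\left(10739 + k{\left(J \right)}\right) + 26457 = \left(10739 + 11\right) + 26457 = 10750 + 26457 = 37207$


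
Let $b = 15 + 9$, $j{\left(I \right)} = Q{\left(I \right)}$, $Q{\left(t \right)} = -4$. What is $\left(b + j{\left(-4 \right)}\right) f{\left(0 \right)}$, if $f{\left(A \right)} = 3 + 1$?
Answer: $80$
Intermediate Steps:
$j{\left(I \right)} = -4$
$b = 24$
$f{\left(A \right)} = 4$
$\left(b + j{\left(-4 \right)}\right) f{\left(0 \right)} = \left(24 - 4\right) 4 = 20 \cdot 4 = 80$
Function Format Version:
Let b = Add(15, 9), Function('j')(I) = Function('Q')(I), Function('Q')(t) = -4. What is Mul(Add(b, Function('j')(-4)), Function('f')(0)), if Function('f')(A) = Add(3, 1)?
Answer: 80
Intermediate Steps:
Function('j')(I) = -4
b = 24
Function('f')(A) = 4
Mul(Add(b, Function('j')(-4)), Function('f')(0)) = Mul(Add(24, -4), 4) = Mul(20, 4) = 80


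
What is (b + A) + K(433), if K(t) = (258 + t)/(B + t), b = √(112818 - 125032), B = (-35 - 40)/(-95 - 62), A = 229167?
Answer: 15596297839/68056 + I*√12214 ≈ 2.2917e+5 + 110.52*I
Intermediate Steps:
B = 75/157 (B = -75/(-157) = -75*(-1/157) = 75/157 ≈ 0.47771)
b = I*√12214 (b = √(-12214) = I*√12214 ≈ 110.52*I)
K(t) = (258 + t)/(75/157 + t)
(b + A) + K(433) = (I*√12214 + 229167) + 157*(258 + 433)/(75 + 157*433) = (229167 + I*√12214) + 157*691/(75 + 67981) = (229167 + I*√12214) + 157*691/68056 = (229167 + I*√12214) + 157*(1/68056)*691 = (229167 + I*√12214) + 108487/68056 = 15596297839/68056 + I*√12214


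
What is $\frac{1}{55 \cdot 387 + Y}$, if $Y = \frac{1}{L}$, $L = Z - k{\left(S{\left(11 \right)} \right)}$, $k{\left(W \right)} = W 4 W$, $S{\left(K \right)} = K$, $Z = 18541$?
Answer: $\frac{18057}{384343246} \approx 4.6981 \cdot 10^{-5}$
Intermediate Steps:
$k{\left(W \right)} = 4 W^{2}$ ($k{\left(W \right)} = 4 W W = 4 W^{2}$)
$L = 18057$ ($L = 18541 - 4 \cdot 11^{2} = 18541 - 4 \cdot 121 = 18541 - 484 = 18057$)
$Y = \frac{1}{18057} \approx 5.538 \cdot 10^{-5}$
$\frac{1}{55 \cdot 387 + Y} = \frac{1}{55 \cdot 387 + \frac{1}{18057}} = \frac{1}{21285 + \frac{1}{18057}} = \frac{1}{\frac{384343246}{18057}} = \frac{18057}{384343246}$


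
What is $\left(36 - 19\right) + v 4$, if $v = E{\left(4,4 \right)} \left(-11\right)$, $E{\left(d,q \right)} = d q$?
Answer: $-687$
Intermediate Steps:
$v = -176$ ($v = 4 \cdot 4 \left(-11\right) = 16 \left(-11\right) = -176$)
$\left(36 - 19\right) + v 4 = \left(36 - 19\right) - 704 = 17 - 704 = -687$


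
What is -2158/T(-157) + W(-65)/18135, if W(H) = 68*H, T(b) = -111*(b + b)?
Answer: -495359/1620711 ≈ -0.30564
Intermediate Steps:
T(b) = -222*b
-2158/T(-157) + W(-65)/18135 = -2158/((-222*(-157))) + (68*(-65))/18135 = -2158/34854 - 4420*1/18135 = -2158*1/34854 - 68/279 = -1079/17427 - 68/279 = -495359/1620711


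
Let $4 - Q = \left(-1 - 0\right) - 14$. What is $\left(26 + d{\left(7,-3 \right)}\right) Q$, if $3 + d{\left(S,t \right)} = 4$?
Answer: $513$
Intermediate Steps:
$d{\left(S,t \right)} = 1$ ($d{\left(S,t \right)} = -3 + 4 = 1$)
$Q = 19$ ($Q = 4 - \left(\left(-1 - 0\right) - 14\right) = 4 - \left(\left(-1 + 0\right) - 14\right) = 4 - \left(-1 - 14\right) = 4 - -15 = 4 + 15 = 19$)
$\left(26 + d{\left(7,-3 \right)}\right) Q = \left(26 + 1\right) 19 = 27 \cdot 19 = 513$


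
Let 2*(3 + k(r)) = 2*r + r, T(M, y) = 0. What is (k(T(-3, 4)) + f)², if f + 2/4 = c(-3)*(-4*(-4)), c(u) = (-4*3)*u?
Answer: 1311025/4 ≈ 3.2776e+5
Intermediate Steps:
c(u) = -12*u
k(r) = -3 + 3*r/2 (k(r) = -3 + (2*r + r)/2 = -3 + (3*r)/2 = -3 + 3*r/2)
f = 1151/2 (f = -½ + (-12*(-3))*(-4*(-4)) = -½ + 36*16 = -½ + 576 = 1151/2 ≈ 575.50)
(k(T(-3, 4)) + f)² = ((-3 + (3/2)*0) + 1151/2)² = ((-3 + 0) + 1151/2)² = (-3 + 1151/2)² = (1145/2)² = 1311025/4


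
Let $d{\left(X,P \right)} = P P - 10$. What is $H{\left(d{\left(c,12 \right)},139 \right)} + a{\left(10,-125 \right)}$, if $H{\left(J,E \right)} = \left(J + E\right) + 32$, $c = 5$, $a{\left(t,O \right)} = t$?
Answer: $315$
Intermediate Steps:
$d{\left(X,P \right)} = -10 + P^{2}$ ($d{\left(X,P \right)} = P^{2} - 10 = -10 + P^{2}$)
$H{\left(J,E \right)} = 32 + E + J$ ($H{\left(J,E \right)} = \left(E + J\right) + 32 = 32 + E + J$)
$H{\left(d{\left(c,12 \right)},139 \right)} + a{\left(10,-125 \right)} = \left(32 + 139 - \left(10 - 12^{2}\right)\right) + 10 = \left(32 + 139 + \left(-10 + 144\right)\right) + 10 = \left(32 + 139 + 134\right) + 10 = 305 + 10 = 315$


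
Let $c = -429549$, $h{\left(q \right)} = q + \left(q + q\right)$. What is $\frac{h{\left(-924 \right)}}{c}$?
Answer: $\frac{924}{143183} \approx 0.0064533$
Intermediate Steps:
$h{\left(q \right)} = 3 q$ ($h{\left(q \right)} = q + 2 q = 3 q$)
$\frac{h{\left(-924 \right)}}{c} = \frac{3 \left(-924\right)}{-429549} = \left(-2772\right) \left(- \frac{1}{429549}\right) = \frac{924}{143183}$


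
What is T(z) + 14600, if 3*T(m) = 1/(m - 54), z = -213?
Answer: 11694599/801 ≈ 14600.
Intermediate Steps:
T(m) = 1/(3*(-54 + m)) (T(m) = 1/(3*(m - 54)) = 1/(3*(-54 + m)))
T(z) + 14600 = 1/(3*(-54 - 213)) + 14600 = (1/3)/(-267) + 14600 = (1/3)*(-1/267) + 14600 = -1/801 + 14600 = 11694599/801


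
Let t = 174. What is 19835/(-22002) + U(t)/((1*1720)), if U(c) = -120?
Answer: -918911/946086 ≈ -0.97128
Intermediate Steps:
19835/(-22002) + U(t)/((1*1720)) = 19835/(-22002) - 120/(1*1720) = 19835*(-1/22002) - 120/1720 = -19835/22002 - 120*1/1720 = -19835/22002 - 3/43 = -918911/946086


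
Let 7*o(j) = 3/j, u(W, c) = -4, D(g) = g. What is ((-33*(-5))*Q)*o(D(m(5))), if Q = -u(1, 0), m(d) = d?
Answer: 396/7 ≈ 56.571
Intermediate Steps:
o(j) = 3/(7*j) (o(j) = (3/j)/7 = 3/(7*j))
Q = 4 (Q = -1*(-4) = 4)
((-33*(-5))*Q)*o(D(m(5))) = (-33*(-5)*4)*((3/7)/5) = (165*4)*((3/7)*(⅕)) = 660*(3/35) = 396/7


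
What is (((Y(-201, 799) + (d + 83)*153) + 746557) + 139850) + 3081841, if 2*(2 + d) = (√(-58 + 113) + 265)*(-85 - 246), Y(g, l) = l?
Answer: -5457515/2 - 50643*√55/2 ≈ -2.9165e+6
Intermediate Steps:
d = -87719/2 - 331*√55/2 (d = -2 + ((√(-58 + 113) + 265)*(-85 - 246))/2 = -2 + ((√55 + 265)*(-331))/2 = -2 + ((265 + √55)*(-331))/2 = -2 + (-87715 - 331*√55)/2 = -2 + (-87715/2 - 331*√55/2) = -87719/2 - 331*√55/2 ≈ -45087.)
(((Y(-201, 799) + (d + 83)*153) + 746557) + 139850) + 3081841 = (((799 + ((-87719/2 - 331*√55/2) + 83)*153) + 746557) + 139850) + 3081841 = (((799 + (-87553/2 - 331*√55/2)*153) + 746557) + 139850) + 3081841 = (((799 + (-13395609/2 - 50643*√55/2)) + 746557) + 139850) + 3081841 = (((-13394011/2 - 50643*√55/2) + 746557) + 139850) + 3081841 = ((-11900897/2 - 50643*√55/2) + 139850) + 3081841 = (-11621197/2 - 50643*√55/2) + 3081841 = -5457515/2 - 50643*√55/2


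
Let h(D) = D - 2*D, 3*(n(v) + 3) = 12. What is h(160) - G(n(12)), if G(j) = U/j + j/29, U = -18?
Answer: -4119/29 ≈ -142.03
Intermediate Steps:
n(v) = 1 (n(v) = -3 + (⅓)*12 = -3 + 4 = 1)
h(D) = -D
G(j) = -18/j + j/29
h(160) - G(n(12)) = -1*160 - (-18/1 + (1/29)*1) = -160 - (-18*1 + 1/29) = -160 - (-18 + 1/29) = -160 - 1*(-521/29) = -160 + 521/29 = -4119/29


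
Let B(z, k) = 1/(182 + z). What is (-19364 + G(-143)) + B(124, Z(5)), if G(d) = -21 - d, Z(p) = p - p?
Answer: -5888051/306 ≈ -19242.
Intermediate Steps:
Z(p) = 0
(-19364 + G(-143)) + B(124, Z(5)) = (-19364 + (-21 - 1*(-143))) + 1/(182 + 124) = (-19364 + (-21 + 143)) + 1/306 = (-19364 + 122) + 1/306 = -19242 + 1/306 = -5888051/306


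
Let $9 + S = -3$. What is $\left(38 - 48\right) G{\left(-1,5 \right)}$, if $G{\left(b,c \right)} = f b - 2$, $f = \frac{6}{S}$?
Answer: $15$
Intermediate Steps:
$S = -12$ ($S = -9 - 3 = -12$)
$f = - \frac{1}{2}$ ($f = \frac{6}{-12} = 6 \left(- \frac{1}{12}\right) = - \frac{1}{2} \approx -0.5$)
$G{\left(b,c \right)} = -2 - \frac{b}{2}$ ($G{\left(b,c \right)} = - \frac{b}{2} - 2 = -2 - \frac{b}{2}$)
$\left(38 - 48\right) G{\left(-1,5 \right)} = \left(38 - 48\right) \left(-2 - - \frac{1}{2}\right) = - 10 \left(-2 + \frac{1}{2}\right) = \left(-10\right) \left(- \frac{3}{2}\right) = 15$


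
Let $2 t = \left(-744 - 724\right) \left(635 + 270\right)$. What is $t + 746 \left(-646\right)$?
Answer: $-1146186$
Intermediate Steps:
$t = -664270$ ($t = \frac{\left(-744 - 724\right) \left(635 + 270\right)}{2} = \frac{\left(-1468\right) 905}{2} = \frac{1}{2} \left(-1328540\right) = -664270$)
$t + 746 \left(-646\right) = -664270 + 746 \left(-646\right) = -664270 - 481916 = -1146186$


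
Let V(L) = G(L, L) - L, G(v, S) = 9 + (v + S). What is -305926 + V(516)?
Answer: -305401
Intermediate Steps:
G(v, S) = 9 + S + v (G(v, S) = 9 + (S + v) = 9 + S + v)
V(L) = 9 + L (V(L) = (9 + L + L) - L = (9 + 2*L) - L = 9 + L)
-305926 + V(516) = -305926 + (9 + 516) = -305926 + 525 = -305401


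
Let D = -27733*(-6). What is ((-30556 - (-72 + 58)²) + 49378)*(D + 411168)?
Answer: 10757744316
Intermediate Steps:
D = 166398
((-30556 - (-72 + 58)²) + 49378)*(D + 411168) = ((-30556 - (-72 + 58)²) + 49378)*(166398 + 411168) = ((-30556 - 1*(-14)²) + 49378)*577566 = ((-30556 - 1*196) + 49378)*577566 = ((-30556 - 196) + 49378)*577566 = (-30752 + 49378)*577566 = 18626*577566 = 10757744316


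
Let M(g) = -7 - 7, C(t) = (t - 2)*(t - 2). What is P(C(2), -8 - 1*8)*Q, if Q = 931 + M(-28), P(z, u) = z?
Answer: 0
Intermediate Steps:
C(t) = (-2 + t)² (C(t) = (-2 + t)*(-2 + t) = (-2 + t)²)
M(g) = -14
Q = 917 (Q = 931 - 14 = 917)
P(C(2), -8 - 1*8)*Q = (-2 + 2)²*917 = 0²*917 = 0*917 = 0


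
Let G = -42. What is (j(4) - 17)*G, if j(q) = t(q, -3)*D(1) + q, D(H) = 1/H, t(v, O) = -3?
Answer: 672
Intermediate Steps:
j(q) = -3 + q (j(q) = -3/1 + q = -3*1 + q = -3 + q)
(j(4) - 17)*G = ((-3 + 4) - 17)*(-42) = (1 - 17)*(-42) = -16*(-42) = 672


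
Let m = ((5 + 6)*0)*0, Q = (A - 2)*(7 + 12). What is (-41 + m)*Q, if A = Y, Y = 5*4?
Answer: -14022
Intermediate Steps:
Y = 20
A = 20
Q = 342 (Q = (20 - 2)*(7 + 12) = 18*19 = 342)
m = 0 (m = (11*0)*0 = 0*0 = 0)
(-41 + m)*Q = (-41 + 0)*342 = -41*342 = -14022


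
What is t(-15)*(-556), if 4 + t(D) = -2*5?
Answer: 7784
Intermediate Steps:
t(D) = -14 (t(D) = -4 - 2*5 = -4 - 10 = -14)
t(-15)*(-556) = -14*(-556) = 7784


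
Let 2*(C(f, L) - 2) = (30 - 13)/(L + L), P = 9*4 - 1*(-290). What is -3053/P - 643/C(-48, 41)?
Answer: -35430637/112470 ≈ -315.02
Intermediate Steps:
P = 326 (P = 36 + 290 = 326)
C(f, L) = 2 + 17/(4*L) (C(f, L) = 2 + ((30 - 13)/(L + L))/2 = 2 + (17/((2*L)))/2 = 2 + (17*(1/(2*L)))/2 = 2 + (17/(2*L))/2 = 2 + 17/(4*L))
-3053/P - 643/C(-48, 41) = -3053/326 - 643/(2 + (17/4)/41) = -3053*1/326 - 643/(2 + (17/4)*(1/41)) = -3053/326 - 643/(2 + 17/164) = -3053/326 - 643/345/164 = -3053/326 - 643*164/345 = -3053/326 - 105452/345 = -35430637/112470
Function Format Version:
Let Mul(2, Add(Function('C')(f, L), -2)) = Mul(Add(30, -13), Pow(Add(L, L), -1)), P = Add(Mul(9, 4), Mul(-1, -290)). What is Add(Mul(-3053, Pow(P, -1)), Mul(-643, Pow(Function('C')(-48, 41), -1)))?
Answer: Rational(-35430637, 112470) ≈ -315.02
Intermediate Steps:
P = 326 (P = Add(36, 290) = 326)
Function('C')(f, L) = Add(2, Mul(Rational(17, 4), Pow(L, -1))) (Function('C')(f, L) = Add(2, Mul(Rational(1, 2), Mul(Add(30, -13), Pow(Add(L, L), -1)))) = Add(2, Mul(Rational(1, 2), Mul(17, Pow(Mul(2, L), -1)))) = Add(2, Mul(Rational(1, 2), Mul(17, Mul(Rational(1, 2), Pow(L, -1))))) = Add(2, Mul(Rational(1, 2), Mul(Rational(17, 2), Pow(L, -1)))) = Add(2, Mul(Rational(17, 4), Pow(L, -1))))
Add(Mul(-3053, Pow(P, -1)), Mul(-643, Pow(Function('C')(-48, 41), -1))) = Add(Mul(-3053, Pow(326, -1)), Mul(-643, Pow(Add(2, Mul(Rational(17, 4), Pow(41, -1))), -1))) = Add(Mul(-3053, Rational(1, 326)), Mul(-643, Pow(Add(2, Mul(Rational(17, 4), Rational(1, 41))), -1))) = Add(Rational(-3053, 326), Mul(-643, Pow(Add(2, Rational(17, 164)), -1))) = Add(Rational(-3053, 326), Mul(-643, Pow(Rational(345, 164), -1))) = Add(Rational(-3053, 326), Mul(-643, Rational(164, 345))) = Add(Rational(-3053, 326), Rational(-105452, 345)) = Rational(-35430637, 112470)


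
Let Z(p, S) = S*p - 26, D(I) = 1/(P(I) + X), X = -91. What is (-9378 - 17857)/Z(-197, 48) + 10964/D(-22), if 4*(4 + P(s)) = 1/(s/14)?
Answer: -9892773519/9482 ≈ -1.0433e+6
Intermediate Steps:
P(s) = -4 + 7/(2*s) (P(s) = -4 + 1/(4*((s/14))) = -4 + (14/s)/4 = -4 + 7/(2*s))
D(I) = 1/(-95 + 7/(2*I)) (D(I) = 1/((-4 + 7/(2*I)) - 91) = 1/(-95 + 7/(2*I)))
Z(p, S) = -26 + S*p
(-9378 - 17857)/Z(-197, 48) + 10964/D(-22) = (-9378 - 17857)/(-26 + 48*(-197)) + 10964/((-2*(-22)/(-7 + 190*(-22)))) = -27235/(-26 - 9456) + 10964/((-2*(-22)/(-7 - 4180))) = -27235/(-9482) + 10964/((-2*(-22)/(-4187))) = -27235*(-1/9482) + 10964/((-2*(-22)*(-1/4187))) = 27235/9482 + 10964/(-44/4187) = 27235/9482 + 10964*(-4187/44) = 27235/9482 - 11476567/11 = -9892773519/9482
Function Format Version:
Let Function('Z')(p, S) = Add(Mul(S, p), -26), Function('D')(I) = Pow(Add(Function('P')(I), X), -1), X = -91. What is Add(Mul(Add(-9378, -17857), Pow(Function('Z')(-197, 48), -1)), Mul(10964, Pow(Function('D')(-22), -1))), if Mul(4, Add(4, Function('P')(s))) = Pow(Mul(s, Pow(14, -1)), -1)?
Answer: Rational(-9892773519, 9482) ≈ -1.0433e+6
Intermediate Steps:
Function('P')(s) = Add(-4, Mul(Rational(7, 2), Pow(s, -1))) (Function('P')(s) = Add(-4, Mul(Rational(1, 4), Pow(Mul(s, Pow(14, -1)), -1))) = Add(-4, Mul(Rational(1, 4), Pow(Mul(s, Rational(1, 14)), -1))) = Add(-4, Mul(Rational(1, 4), Pow(Mul(Rational(1, 14), s), -1))) = Add(-4, Mul(Rational(1, 4), Mul(14, Pow(s, -1)))) = Add(-4, Mul(Rational(7, 2), Pow(s, -1))))
Function('D')(I) = Pow(Add(-95, Mul(Rational(7, 2), Pow(I, -1))), -1) (Function('D')(I) = Pow(Add(Add(-4, Mul(Rational(7, 2), Pow(I, -1))), -91), -1) = Pow(Add(-95, Mul(Rational(7, 2), Pow(I, -1))), -1))
Function('Z')(p, S) = Add(-26, Mul(S, p))
Add(Mul(Add(-9378, -17857), Pow(Function('Z')(-197, 48), -1)), Mul(10964, Pow(Function('D')(-22), -1))) = Add(Mul(Add(-9378, -17857), Pow(Add(-26, Mul(48, -197)), -1)), Mul(10964, Pow(Mul(-2, -22, Pow(Add(-7, Mul(190, -22)), -1)), -1))) = Add(Mul(-27235, Pow(Add(-26, -9456), -1)), Mul(10964, Pow(Mul(-2, -22, Pow(Add(-7, -4180), -1)), -1))) = Add(Mul(-27235, Pow(-9482, -1)), Mul(10964, Pow(Mul(-2, -22, Pow(-4187, -1)), -1))) = Add(Mul(-27235, Rational(-1, 9482)), Mul(10964, Pow(Mul(-2, -22, Rational(-1, 4187)), -1))) = Add(Rational(27235, 9482), Mul(10964, Pow(Rational(-44, 4187), -1))) = Add(Rational(27235, 9482), Mul(10964, Rational(-4187, 44))) = Add(Rational(27235, 9482), Rational(-11476567, 11)) = Rational(-9892773519, 9482)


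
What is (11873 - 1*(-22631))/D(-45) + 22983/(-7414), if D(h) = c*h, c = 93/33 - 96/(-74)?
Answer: -105848094617/558830250 ≈ -189.41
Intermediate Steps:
c = 1675/407 (c = 93*(1/33) - 96*(-1/74) = 31/11 + 48/37 = 1675/407 ≈ 4.1155)
D(h) = 1675*h/407
(11873 - 1*(-22631))/D(-45) + 22983/(-7414) = (11873 - 1*(-22631))/(((1675/407)*(-45))) + 22983/(-7414) = (11873 + 22631)/(-75375/407) + 22983*(-1/7414) = 34504*(-407/75375) - 22983/7414 = -14043128/75375 - 22983/7414 = -105848094617/558830250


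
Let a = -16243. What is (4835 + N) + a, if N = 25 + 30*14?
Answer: -10963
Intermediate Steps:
N = 445 (N = 25 + 420 = 445)
(4835 + N) + a = (4835 + 445) - 16243 = 5280 - 16243 = -10963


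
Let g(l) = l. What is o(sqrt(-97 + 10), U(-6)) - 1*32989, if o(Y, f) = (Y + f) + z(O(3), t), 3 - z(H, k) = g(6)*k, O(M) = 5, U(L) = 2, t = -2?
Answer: -32972 + I*sqrt(87) ≈ -32972.0 + 9.3274*I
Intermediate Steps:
z(H, k) = 3 - 6*k
o(Y, f) = 15 + Y + f (o(Y, f) = (Y + f) + (3 - 6*(-2)) = (Y + f) + (3 + 12) = (Y + f) + 15 = 15 + Y + f)
o(sqrt(-97 + 10), U(-6)) - 1*32989 = (15 + sqrt(-97 + 10) + 2) - 1*32989 = (15 + sqrt(-87) + 2) - 32989 = (15 + I*sqrt(87) + 2) - 32989 = (17 + I*sqrt(87)) - 32989 = -32972 + I*sqrt(87)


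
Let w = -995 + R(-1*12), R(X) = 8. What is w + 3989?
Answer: 3002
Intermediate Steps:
w = -987 (w = -995 + 8 = -987)
w + 3989 = -987 + 3989 = 3002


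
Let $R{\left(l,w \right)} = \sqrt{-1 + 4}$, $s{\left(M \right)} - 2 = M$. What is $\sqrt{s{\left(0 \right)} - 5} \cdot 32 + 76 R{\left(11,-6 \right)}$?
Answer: $\sqrt{3} \left(76 + 32 i\right) \approx 131.64 + 55.426 i$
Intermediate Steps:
$s{\left(M \right)} = 2 + M$
$R{\left(l,w \right)} = \sqrt{3}$
$\sqrt{s{\left(0 \right)} - 5} \cdot 32 + 76 R{\left(11,-6 \right)} = \sqrt{\left(2 + 0\right) - 5} \cdot 32 + 76 \sqrt{3} = \sqrt{2 - 5} \cdot 32 + 76 \sqrt{3} = \sqrt{-3} \cdot 32 + 76 \sqrt{3} = i \sqrt{3} \cdot 32 + 76 \sqrt{3} = 32 i \sqrt{3} + 76 \sqrt{3} = 76 \sqrt{3} + 32 i \sqrt{3}$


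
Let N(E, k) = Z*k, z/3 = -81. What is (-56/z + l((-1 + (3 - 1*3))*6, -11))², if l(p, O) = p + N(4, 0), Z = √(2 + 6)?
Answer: 1965604/59049 ≈ 33.288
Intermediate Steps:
z = -243 (z = 3*(-81) = -243)
Z = 2*√2 (Z = √8 = 2*√2 ≈ 2.8284)
N(E, k) = 2*k*√2 (N(E, k) = (2*√2)*k = 2*k*√2)
l(p, O) = p (l(p, O) = p + 2*0*√2 = p + 0 = p)
(-56/z + l((-1 + (3 - 1*3))*6, -11))² = (-56/(-243) + (-1 + (3 - 1*3))*6)² = (-56*(-1/243) + (-1 + (3 - 3))*6)² = (56/243 + (-1 + 0)*6)² = (56/243 - 1*6)² = (56/243 - 6)² = (-1402/243)² = 1965604/59049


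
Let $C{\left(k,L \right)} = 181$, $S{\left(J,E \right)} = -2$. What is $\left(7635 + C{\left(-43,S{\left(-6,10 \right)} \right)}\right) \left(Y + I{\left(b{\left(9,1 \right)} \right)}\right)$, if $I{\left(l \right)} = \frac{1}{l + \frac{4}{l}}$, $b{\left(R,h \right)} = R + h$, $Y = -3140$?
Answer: $- \frac{319039350}{13} \approx -2.4542 \cdot 10^{7}$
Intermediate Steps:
$\left(7635 + C{\left(-43,S{\left(-6,10 \right)} \right)}\right) \left(Y + I{\left(b{\left(9,1 \right)} \right)}\right) = \left(7635 + 181\right) \left(-3140 + \frac{9 + 1}{4 + \left(9 + 1\right)^{2}}\right) = 7816 \left(-3140 + \frac{10}{4 + 10^{2}}\right) = 7816 \left(-3140 + \frac{10}{4 + 100}\right) = 7816 \left(-3140 + \frac{10}{104}\right) = 7816 \left(-3140 + 10 \cdot \frac{1}{104}\right) = 7816 \left(-3140 + \frac{5}{52}\right) = 7816 \left(- \frac{163275}{52}\right) = - \frac{319039350}{13}$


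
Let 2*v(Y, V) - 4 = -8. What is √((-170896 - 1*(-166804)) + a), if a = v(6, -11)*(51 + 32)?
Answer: I*√4258 ≈ 65.253*I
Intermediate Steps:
v(Y, V) = -2 (v(Y, V) = 2 + (½)*(-8) = 2 - 4 = -2)
a = -166 (a = -2*(51 + 32) = -2*83 = -166)
√((-170896 - 1*(-166804)) + a) = √((-170896 - 1*(-166804)) - 166) = √((-170896 + 166804) - 166) = √(-4092 - 166) = √(-4258) = I*√4258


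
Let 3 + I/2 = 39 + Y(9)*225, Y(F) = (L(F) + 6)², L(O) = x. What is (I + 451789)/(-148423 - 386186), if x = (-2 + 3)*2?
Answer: -480661/534609 ≈ -0.89909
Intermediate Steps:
x = 2 (x = 1*2 = 2)
L(O) = 2
Y(F) = 64 (Y(F) = (2 + 6)² = 8² = 64)
I = 28872 (I = -6 + 2*(39 + 64*225) = -6 + 2*(39 + 14400) = -6 + 2*14439 = -6 + 28878 = 28872)
(I + 451789)/(-148423 - 386186) = (28872 + 451789)/(-148423 - 386186) = 480661/(-534609) = 480661*(-1/534609) = -480661/534609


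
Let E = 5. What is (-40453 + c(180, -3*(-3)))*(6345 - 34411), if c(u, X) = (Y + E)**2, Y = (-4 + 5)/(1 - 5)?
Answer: 9077765271/8 ≈ 1.1347e+9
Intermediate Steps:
Y = -1/4 (Y = 1/(-4) = 1*(-1/4) = -1/4 ≈ -0.25000)
c(u, X) = 361/16 (c(u, X) = (-1/4 + 5)**2 = (19/4)**2 = 361/16)
(-40453 + c(180, -3*(-3)))*(6345 - 34411) = (-40453 + 361/16)*(6345 - 34411) = -646887/16*(-28066) = 9077765271/8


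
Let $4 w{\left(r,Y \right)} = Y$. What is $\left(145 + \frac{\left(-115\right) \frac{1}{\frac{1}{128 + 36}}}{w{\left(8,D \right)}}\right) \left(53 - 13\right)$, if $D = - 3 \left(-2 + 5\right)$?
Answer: $\frac{3069800}{9} \approx 3.4109 \cdot 10^{5}$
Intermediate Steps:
$D = -9$ ($D = \left(-3\right) 3 = -9$)
$w{\left(r,Y \right)} = \frac{Y}{4}$
$\left(145 + \frac{\left(-115\right) \frac{1}{\frac{1}{128 + 36}}}{w{\left(8,D \right)}}\right) \left(53 - 13\right) = \left(145 + \frac{\left(-115\right) \frac{1}{\frac{1}{128 + 36}}}{\frac{1}{4} \left(-9\right)}\right) \left(53 - 13\right) = \left(145 + \frac{\left(-115\right) \frac{1}{\frac{1}{164}}}{- \frac{9}{4}}\right) \left(53 - 13\right) = \left(145 + - 115 \frac{1}{\frac{1}{164}} \left(- \frac{4}{9}\right)\right) 40 = \left(145 + \left(-115\right) 164 \left(- \frac{4}{9}\right)\right) 40 = \left(145 - - \frac{75440}{9}\right) 40 = \left(145 + \frac{75440}{9}\right) 40 = \frac{76745}{9} \cdot 40 = \frac{3069800}{9}$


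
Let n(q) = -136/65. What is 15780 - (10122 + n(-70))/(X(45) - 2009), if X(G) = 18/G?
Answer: 2060878814/130559 ≈ 15785.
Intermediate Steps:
n(q) = -136/65 (n(q) = -136*1/65 = -136/65)
15780 - (10122 + n(-70))/(X(45) - 2009) = 15780 - (10122 - 136/65)/(18/45 - 2009) = 15780 - 657794/(65*(18*(1/45) - 2009)) = 15780 - 657794/(65*(⅖ - 2009)) = 15780 - 657794/(65*(-10043/5)) = 15780 - 657794*(-5)/(65*10043) = 15780 - 1*(-657794/130559) = 15780 + 657794/130559 = 2060878814/130559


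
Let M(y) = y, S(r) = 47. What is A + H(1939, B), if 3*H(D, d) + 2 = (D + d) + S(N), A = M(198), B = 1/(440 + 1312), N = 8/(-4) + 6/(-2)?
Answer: 4516657/5256 ≈ 859.33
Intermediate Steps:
N = -5 (N = 8*(-¼) + 6*(-½) = -2 - 3 = -5)
B = 1/1752 ≈ 0.00057078
A = 198
H(D, d) = 15 + D/3 + d/3 (H(D, d) = -⅔ + ((D + d) + 47)/3 = -⅔ + (47 + D + d)/3 = -⅔ + (47/3 + D/3 + d/3) = 15 + D/3 + d/3)
A + H(1939, B) = 198 + (15 + (⅓)*1939 + (⅓)*(1/1752)) = 198 + (15 + 1939/3 + 1/5256) = 198 + 3475969/5256 = 4516657/5256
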